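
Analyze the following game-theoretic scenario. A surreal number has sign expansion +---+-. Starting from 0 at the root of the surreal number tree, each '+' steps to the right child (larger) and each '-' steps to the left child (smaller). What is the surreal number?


Sign expansion: +---+-
Rule: track bounds (lo, hi), initially (-inf, +inf). On '+', the current value becomes lo and we move to the simplest number in (value, hi): value + 1 if hi = +inf, otherwise the midpoint (value + hi)/2. On '-', the current value becomes hi and we move to value - 1 if lo = -inf, otherwise the midpoint (lo + value)/2.
Start at 0.
Step 1: sign = +, move right. Bounds: (0, +inf). Value = 1
Step 2: sign = -, move left. Bounds: (0, 1). Value = 1/2
Step 3: sign = -, move left. Bounds: (0, 1/2). Value = 1/4
Step 4: sign = -, move left. Bounds: (0, 1/4). Value = 1/8
Step 5: sign = +, move right. Bounds: (1/8, 1/4). Value = 3/16
Step 6: sign = -, move left. Bounds: (1/8, 3/16). Value = 5/32
The surreal number with sign expansion +---+- is 5/32.

5/32


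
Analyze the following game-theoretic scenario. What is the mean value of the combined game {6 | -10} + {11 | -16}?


G1 = {6 | -10}, G2 = {11 | -16}
Each is a switch {a | b} with numbers a > b; its mean value is (a + b)/2, and mean value is additive over game sums: m(G1 + G2) = m(G1) + m(G2).
Mean of G1 = (6 + (-10))/2 = -4/2 = -2
Mean of G2 = (11 + (-16))/2 = -5/2 = -5/2
Mean of G1 + G2 = -2 + -5/2 = -9/2

-9/2


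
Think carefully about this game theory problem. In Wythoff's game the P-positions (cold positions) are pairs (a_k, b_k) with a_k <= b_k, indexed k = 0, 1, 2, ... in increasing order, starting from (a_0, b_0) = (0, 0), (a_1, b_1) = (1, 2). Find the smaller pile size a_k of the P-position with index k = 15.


By Wythoff's theorem, a_k = floor(k * phi) and b_k = floor(k * phi^2) = a_k + k, where phi = (1 + sqrt(5))/2 is the golden ratio.
phi = (1 + sqrt(5))/2 = 1.618034
k = 15
k * phi = 15 * 1.618034 = 24.270510
a_15 = floor(k * phi) = 24

24


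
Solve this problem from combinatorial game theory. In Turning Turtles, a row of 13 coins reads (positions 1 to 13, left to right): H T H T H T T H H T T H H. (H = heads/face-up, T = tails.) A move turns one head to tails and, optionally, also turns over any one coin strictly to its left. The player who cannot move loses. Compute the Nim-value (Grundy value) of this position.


Coins: H T H T H T T H H T T H H
Key fact: a single head at position k behaves exactly like a Nim heap of size k (turning it to T and optionally flipping a coin at j < k corresponds to moving the heap from k to j, or to 0), and heads combine as a disjunctive sum (two heads at the same place would cancel, matching j XOR j = 0). So the Nim-value is the XOR of the 1-indexed positions of the heads.
Face-up positions (1-indexed): [1, 3, 5, 8, 9, 12, 13]
XOR 0 with 1: 0 XOR 1 = 1
XOR 1 with 3: 1 XOR 3 = 2
XOR 2 with 5: 2 XOR 5 = 7
XOR 7 with 8: 7 XOR 8 = 15
XOR 15 with 9: 15 XOR 9 = 6
XOR 6 with 12: 6 XOR 12 = 10
XOR 10 with 13: 10 XOR 13 = 7
Nim-value = 7

7


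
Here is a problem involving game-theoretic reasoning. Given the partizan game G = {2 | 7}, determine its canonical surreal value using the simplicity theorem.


Left options: {2}, max = 2
Right options: {7}, min = 7
All options are numbers and max(Left) < min(Right), so by the simplicity theorem the value is the simplest (earliest-born) number strictly between 2 and 7.
Integers 3 through 6 all lie strictly between 2 and 7.
Among integers, the simplest (lowest birthday = smallest |n|; 0 is born on day 0, +-n on day n) is 3.
No non-integer in the interval can be simpler: if x is a non-integer in the interval, then floor(x) or ceil(x) also lies in the interval (the interval contains an integer), and both are proper prefixes of x's sign expansion, i.e. born earlier. So the game value is 3.
Game value = 3

3


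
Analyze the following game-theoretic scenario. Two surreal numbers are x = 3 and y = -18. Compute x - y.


x = 3, y = -18
x - y = 3 - -18 = 21

21


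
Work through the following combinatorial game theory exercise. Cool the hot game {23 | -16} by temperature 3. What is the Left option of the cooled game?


Original game: {23 | -16} (a switch {a | b} with a > b).
Cooling by t (for t below the temperature (a - b)/2 = 39/2) taxes each move by t: {a | b} cooled by t is {a - t | b + t}.
Cooling amount: t = 3
Cooled Left option: 23 - 3 = 20
Cooled Right option: -16 + 3 = -13
Cooled game: {20 | -13}
Left option = 20

20


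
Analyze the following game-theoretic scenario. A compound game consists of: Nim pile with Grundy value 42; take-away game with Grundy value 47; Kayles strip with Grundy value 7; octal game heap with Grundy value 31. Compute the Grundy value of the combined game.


By the Sprague-Grundy theorem, the Grundy value of a sum of games is the XOR of individual Grundy values.
Nim pile: Grundy value = 42. Running XOR: 0 XOR 42 = 42
take-away game: Grundy value = 47. Running XOR: 42 XOR 47 = 5
Kayles strip: Grundy value = 7. Running XOR: 5 XOR 7 = 2
octal game heap: Grundy value = 31. Running XOR: 2 XOR 31 = 29
The combined Grundy value is 29.

29


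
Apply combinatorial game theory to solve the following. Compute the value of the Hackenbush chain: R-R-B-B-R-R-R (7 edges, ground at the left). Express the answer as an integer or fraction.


Edges (from ground): R-R-B-B-R-R-R
By Berlekamp's sign-expansion rule, a Blue-Red Hackenbush stalk has the value of the surreal number whose sign sequence is the edge sequence with B -> + and R -> -.
Sign sequence: --++---
Trace the sign expansion in the surreal number tree, starting from 0:
Edge 1: R (sign -) -> bounds (-inf, 0), value = -1
Edge 2: R (sign -) -> bounds (-inf, -1), value = -2
Edge 3: B (sign +) -> bounds (-2, -1), value = -3/2
Edge 4: B (sign +) -> bounds (-3/2, -1), value = -5/4
Edge 5: R (sign -) -> bounds (-3/2, -5/4), value = -11/8
Edge 6: R (sign -) -> bounds (-3/2, -11/8), value = -23/16
Edge 7: R (sign -) -> bounds (-3/2, -23/16), value = -47/32
Game value = -47/32

-47/32


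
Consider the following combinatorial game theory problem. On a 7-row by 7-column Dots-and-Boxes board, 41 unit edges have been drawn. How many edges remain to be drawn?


Grid: 7 x 7 boxes, i.e. 8 rows and 8 columns of dots.
Horizontal edges: (rows + 1) * cols = 8 * 7 = 56
Vertical edges: rows * (cols + 1) = 7 * 8 = 56
Total edges: 56 + 56 = 112
Edges drawn: 41
Remaining: 112 - 41 = 71

71


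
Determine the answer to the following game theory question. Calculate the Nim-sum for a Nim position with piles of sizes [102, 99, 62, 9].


We need the XOR (exclusive or) of all pile sizes.
After XOR-ing pile 1 (size 102): 0 XOR 102 = 102
After XOR-ing pile 2 (size 99): 102 XOR 99 = 5
After XOR-ing pile 3 (size 62): 5 XOR 62 = 59
After XOR-ing pile 4 (size 9): 59 XOR 9 = 50
The Nim-value of this position is 50.

50


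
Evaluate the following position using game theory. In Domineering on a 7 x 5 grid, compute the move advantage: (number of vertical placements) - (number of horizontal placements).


Board is 7 x 5 (rows x cols).
Left (vertical) placements: (rows-1) * cols = 6 * 5 = 30
Right (horizontal) placements: rows * (cols-1) = 7 * 4 = 28
Advantage = Left - Right = 30 - 28 = 2

2


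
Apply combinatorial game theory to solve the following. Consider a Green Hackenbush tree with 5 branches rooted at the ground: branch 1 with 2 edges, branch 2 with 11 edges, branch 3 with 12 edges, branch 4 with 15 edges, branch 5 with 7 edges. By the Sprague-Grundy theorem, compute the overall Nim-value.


The tree has 5 branches from the ground vertex.
In Green Hackenbush, the Nim-value of a simple path of length k is k.
Branch 1: length 2, Nim-value = 2
Branch 2: length 11, Nim-value = 11
Branch 3: length 12, Nim-value = 12
Branch 4: length 15, Nim-value = 15
Branch 5: length 7, Nim-value = 7
Total Nim-value = XOR of all branch values:
0 XOR 2 = 2
2 XOR 11 = 9
9 XOR 12 = 5
5 XOR 15 = 10
10 XOR 7 = 13
Nim-value of the tree = 13

13


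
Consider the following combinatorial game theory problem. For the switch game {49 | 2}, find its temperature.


The game is {49 | 2}, a switch {a | b} with numbers a > b.
Cooling {a | b} by t gives {a - t | b + t}, which stops being hot when a - t = b + t, i.e. at t = (a - b)/2. So the temperature of a switch is (a - b)/2.
Temperature = (Left option - Right option) / 2
= (49 - (2)) / 2
= 47 / 2
= 47/2

47/2


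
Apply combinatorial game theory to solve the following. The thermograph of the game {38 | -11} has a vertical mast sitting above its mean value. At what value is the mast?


Game = {38 | -11}, a switch {a | b} with numbers a > b.
Its thermograph has left wall a - t and right wall b + t, which meet at t = (a - b)/2, where both equal (a + b)/2. So the mast (mean value) is at (a + b)/2.
Mean = (38 + (-11))/2 = 27/2 = 27/2

27/2


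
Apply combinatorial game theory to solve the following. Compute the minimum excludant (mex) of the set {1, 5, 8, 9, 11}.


Set = {1, 5, 8, 9, 11}
0 is NOT in the set. This is the mex.
mex = 0

0


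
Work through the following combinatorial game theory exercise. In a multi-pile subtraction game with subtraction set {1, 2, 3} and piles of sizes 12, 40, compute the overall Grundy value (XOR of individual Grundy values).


Subtraction set: {1, 2, 3}
For this subtraction set, G(n) = n mod 4 (period = max + 1 = 4).
Pile 1 (size 12): G(12) = 12 mod 4 = 0
Pile 2 (size 40): G(40) = 40 mod 4 = 0
Total Grundy value = XOR of all: 0 XOR 0 = 0

0


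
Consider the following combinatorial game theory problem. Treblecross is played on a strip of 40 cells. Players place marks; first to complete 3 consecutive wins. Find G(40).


Treblecross: place X on empty cells; 3-in-a-row wins.
Playing within two cells of an existing X lets the opponent win at once, so sensible play treats the cells i-2..i+2 around each X as dead. The player left with no safe cell loses, so this is a normal-play take-away game on strips of safe cells.
Placing X at cell i (0-indexed) of a strip of k safe cells leaves independent strips of sizes max(0, i-2) and max(0, k-i-3). Hence G(k) = mex{ G(max(0,i-2)) XOR G(max(0,k-i-3)) : 0 <= i < k }, with G(0) = 0.
G(1): splits (0,0):0^0=0 -> mex({0}) = 1
G(2): splits (0,0):0^0=0 -> mex({0}) = 1
G(3): splits (0,0):0^0=0 -> mex({0}) = 1
G(4): splits (0,1):0^1=1 (0,0):0^0=0 -> mex({0, 1}) = 2
G(5): splits (0,2):0^1=1 (0,1):0^1=1 (0,0):0^0=0 -> mex({0, 1}) = 2
G(6) = mex({1}) = 0
G(7) = mex({0, 1, 2}) = 3
G(8) = mex({0, 1, 2}) = 3
G(9) = mex({0, 2}) = 1
G(10) = mex({0, 2, 3}) = 1
G(11) = mex({0, 3}) = 1
G(12) = mex({1, 3}) = 0
G(13) = mex({0, 1, 2, 3}) = 4
G(14) = mex({0, 1, 2}) = 3
G(15) = mex({0, 1, 2}) = 3
G(16) = mex({0, 1, 2, 4}) = 3
G(17) = mex({0, 1, 3, 4}) = 2
G(18) = mex({0, 1, 3, 4}) = 2
G(19) = mex({0, 1, 3, 5}) = 2
G(20) = mex({0, 1, 2, 3, 5}) = 4
G(21) = mex({0, 1, 2, 3, 5}) = 4
G(22) = mex({1, 2, 6}) = 0
G(23) = mex({0, 1, 2, 3, 4, 6}) = 5
G(24) = mex({0, 1, 2, 3, 4}) = 5
G(25) = mex({0, 1, 3, 4, 7}) = 2
G(26) = mex({0, 1, 3, 4, 5, 7}) = 2
G(27) = mex({0, 1, 3, 5}) = 2
G(28) = mex({0, 1, 2, 5}) = 3
G(29) = mex({0, 1, 2, 4, 5, 6}) = 3
G(30) = mex({1, 2, 4, 6}) = 0
G(31) = mex({0, 1, 2, 3, 4, 6}) = 5
G(32) = mex({1, 2, 3, 4, 7}) = 0
G(33) = mex({0, 3, 7}) = 1
G(34) = mex({0, 2, 3, 5, 7}) = 1
G(35) = mex({0, 2, 3, 5, 6}) = 1
G(36) = mex({0, 1, 2, 5, 6}) = 3
G(37) = mex({0, 1, 2, 4, 5, 6}) = 3
G(38) = mex({0, 1, 2, 4}) = 3
G(39) = mex({0, 1, 2, 3, 4, 7}) = 5
G(40) = mex({0, 1, 2, 3, 4, 5, 7}) = 6
Therefore G(40) = 6.

6


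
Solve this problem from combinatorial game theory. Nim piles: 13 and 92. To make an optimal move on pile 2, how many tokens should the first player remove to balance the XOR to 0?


Piles: 13 and 92
Current XOR: 13 XOR 92 = 81 (non-zero, so this is an N-position).
To make the XOR zero, we need to find a move that balances the piles.
For pile 2 (size 92): target = 92 XOR 81 = 13
We reduce pile 2 from 92 to 13.
Tokens removed: 92 - 13 = 79
Verification: 13 XOR 13 = 0

79


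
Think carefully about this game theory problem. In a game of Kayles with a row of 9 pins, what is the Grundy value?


Kayles: a move removes 1 or 2 adjacent pins from a contiguous row.
Removing pins from a row of k leaves two independent rows (a, b) with a + b = k - 1 (one pin) or a + b = k - 2 (two pins); an end removal gives a = 0.
By Sprague-Grundy, G(k) = mex{ G(a) XOR G(b) } over all these splits. G(0) = 0.
G(1): splits (0,0):0^0=0 -> mex({0}) = 1
G(2): splits (0,1):0^1=1 (0,0):0^0=0 -> mex({0, 1}) = 2
G(3): splits (0,2):0^2=2 (1,1):1^1=0 (0,1):0^1=1 -> mex({0, 1, 2}) = 3
G(4): splits (0,3):0^3=3 (1,2):1^2=3 (0,2):0^2=2 (1,1):1^1=0 -> mex({0, 2, 3}) = 1
G(5): splits (0,4):0^1=1 (1,3):1^3=2 (2,2):2^2=0 (0,3):0^3=3 (1,2):1^2=3 -> mex({0, 1, 2, 3}) = 4
G(6) = mex({0, 1, 2, 4}) = 3
G(7) = mex({0, 1, 3, 4, 5}) = 2
G(8) = mex({0, 2, 3, 5, 6}) = 1
G(9) = mex({0, 1, 2, 3, 6, 7}) = 4
Therefore G(9) = 4.

4


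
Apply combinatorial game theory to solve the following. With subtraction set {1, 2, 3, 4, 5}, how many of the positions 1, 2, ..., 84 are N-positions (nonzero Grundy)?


Subtraction set S = {1, 2, 3, 4, 5}, so G(n) = n mod 6.
G(n) = 0 when n is a multiple of 6.
Multiples of 6 in [1, 84]: 14
N-positions (nonzero Grundy) = 84 - 14 = 70

70


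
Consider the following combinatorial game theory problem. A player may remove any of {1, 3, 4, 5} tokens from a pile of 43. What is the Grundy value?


The subtraction set is S = {1, 3, 4, 5}.
G(k) = mex{ G(k - s) : s in S, s <= k }. We compute iteratively: G(0) = 0.
G(1) = mex({0}) = 1
G(2) = mex({1}) = 0
G(3) = mex({0}) = 1
G(4) = mex({0, 1}) = 2
G(5) = mex({0, 1, 2}) = 3
G(6) = mex({0, 1, 3}) = 2
G(7) = mex({0, 1, 2}) = 3
G(8) = mex({1, 2, 3}) = 0
G(9) = mex({0, 2, 3}) = 1
G(10) = mex({1, 2, 3}) = 0
G(11) = mex({0, 2, 3}) = 1
G(12) = mex({0, 1, 3}) = 2
Observe that G(8)..G(12) = 0, 1, 0, 1, 2 repeats G(0)..G(4) = 0, 1, 0, 1, 2.
For k >= max(S) = 5, G(k) is determined by the previous 5 values G(k-5)..G(k-1); a window of 5 consecutive values has recurred shifted by 8, so by induction G(k + 8) = G(k) for all k >= 0: the sequence is periodic from the start with period 8.
One period: G(0..7) = 0, 1, 0, 1, 2, 3, 2, 3.
43 mod 8 = 3, so G(43) = G(3) = 1.

1


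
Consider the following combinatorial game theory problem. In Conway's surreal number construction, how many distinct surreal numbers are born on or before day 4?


Day 0: {|} = 0 is born. Count = 1.
Day n: the number of surreal numbers born by day n is 2^(n+1) - 1.
By day 0: 2^1 - 1 = 1
By day 1: 2^2 - 1 = 3
By day 2: 2^3 - 1 = 7
By day 3: 2^4 - 1 = 15
By day 4: 2^5 - 1 = 31
By day 4: 31 surreal numbers.

31


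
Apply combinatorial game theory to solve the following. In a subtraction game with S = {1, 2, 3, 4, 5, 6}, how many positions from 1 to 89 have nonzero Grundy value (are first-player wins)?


Subtraction set S = {1, 2, 3, 4, 5, 6}, so G(n) = n mod 7.
G(n) = 0 when n is a multiple of 7.
Multiples of 7 in [1, 89]: 12
N-positions (nonzero Grundy) = 89 - 12 = 77

77


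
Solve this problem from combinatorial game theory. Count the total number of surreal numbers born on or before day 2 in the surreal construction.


Day 0: {|} = 0 is born. Count = 1.
Day n: the number of surreal numbers born by day n is 2^(n+1) - 1.
By day 0: 2^1 - 1 = 1
By day 1: 2^2 - 1 = 3
By day 2: 2^3 - 1 = 7
By day 2: 7 surreal numbers.

7


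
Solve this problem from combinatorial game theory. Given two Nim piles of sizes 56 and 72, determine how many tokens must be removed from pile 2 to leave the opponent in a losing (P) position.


Piles: 56 and 72
Current XOR: 56 XOR 72 = 112 (non-zero, so this is an N-position).
To make the XOR zero, we need to find a move that balances the piles.
For pile 2 (size 72): target = 72 XOR 112 = 56
We reduce pile 2 from 72 to 56.
Tokens removed: 72 - 56 = 16
Verification: 56 XOR 56 = 0

16


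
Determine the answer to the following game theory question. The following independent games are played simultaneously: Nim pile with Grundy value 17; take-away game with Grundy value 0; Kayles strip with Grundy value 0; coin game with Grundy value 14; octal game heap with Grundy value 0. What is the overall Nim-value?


By the Sprague-Grundy theorem, the Grundy value of a sum of games is the XOR of individual Grundy values.
Nim pile: Grundy value = 17. Running XOR: 0 XOR 17 = 17
take-away game: Grundy value = 0. Running XOR: 17 XOR 0 = 17
Kayles strip: Grundy value = 0. Running XOR: 17 XOR 0 = 17
coin game: Grundy value = 14. Running XOR: 17 XOR 14 = 31
octal game heap: Grundy value = 0. Running XOR: 31 XOR 0 = 31
The combined Grundy value is 31.

31


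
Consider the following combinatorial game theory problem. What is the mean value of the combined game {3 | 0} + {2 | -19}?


G1 = {3 | 0}, G2 = {2 | -19}
Each is a switch {a | b} with numbers a > b; its mean value is (a + b)/2, and mean value is additive over game sums: m(G1 + G2) = m(G1) + m(G2).
Mean of G1 = (3 + (0))/2 = 3/2 = 3/2
Mean of G2 = (2 + (-19))/2 = -17/2 = -17/2
Mean of G1 + G2 = 3/2 + -17/2 = -7

-7


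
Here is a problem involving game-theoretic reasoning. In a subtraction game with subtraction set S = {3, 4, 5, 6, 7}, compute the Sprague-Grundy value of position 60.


The subtraction set is S = {3, 4, 5, 6, 7}.
G(k) = mex{ G(k - s) : s in S, s <= k }. We compute iteratively: G(0) = 0.
G(1) = mex({}) = 0
G(2) = mex({}) = 0
G(3) = mex({0}) = 1
G(4) = mex({0}) = 1
G(5) = mex({0}) = 1
G(6) = mex({0, 1}) = 2
G(7) = mex({0, 1}) = 2
G(8) = mex({0, 1}) = 2
G(9) = mex({0, 1, 2}) = 3
G(10) = mex({1, 2}) = 0
G(11) = mex({1, 2}) = 0
G(12) = mex({1, 2, 3}) = 0
G(13) = mex({0, 2, 3}) = 1
G(14) = mex({0, 2, 3}) = 1
G(15) = mex({0, 2, 3}) = 1
G(16) = mex({0, 1, 3}) = 2
Observe that G(10)..G(16) = 0, 0, 0, 1, 1, 1, 2 repeats G(0)..G(6) = 0, 0, 0, 1, 1, 1, 2.
For k >= max(S) = 7, G(k) is determined by the previous 7 values G(k-7)..G(k-1); a window of 7 consecutive values has recurred shifted by 10, so by induction G(k + 10) = G(k) for all k >= 0: the sequence is periodic from the start with period 10.
One period: G(0..9) = 0, 0, 0, 1, 1, 1, 2, 2, 2, 3.
60 mod 10 = 0, so G(60) = G(0) = 0.

0


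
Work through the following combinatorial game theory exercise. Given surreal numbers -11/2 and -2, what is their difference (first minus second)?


x = -11/2, y = -2
Converting to common denominator: 2
x = -11/2, y = -4/2
x - y = -11/2 - -2 = -7/2

-7/2


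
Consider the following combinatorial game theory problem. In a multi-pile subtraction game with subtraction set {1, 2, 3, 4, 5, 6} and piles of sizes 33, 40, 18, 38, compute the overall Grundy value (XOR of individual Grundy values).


Subtraction set: {1, 2, 3, 4, 5, 6}
For this subtraction set, G(n) = n mod 7 (period = max + 1 = 7).
Pile 1 (size 33): G(33) = 33 mod 7 = 5
Pile 2 (size 40): G(40) = 40 mod 7 = 5
Pile 3 (size 18): G(18) = 18 mod 7 = 4
Pile 4 (size 38): G(38) = 38 mod 7 = 3
Total Grundy value = XOR of all: 5 XOR 5 XOR 4 XOR 3 = 7

7


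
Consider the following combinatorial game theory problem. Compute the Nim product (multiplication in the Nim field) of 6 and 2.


Nim multiplication is bilinear over XOR: (u XOR v) * w = (u*w) XOR (v*w).
So we split each operand into its bit components and XOR the pairwise Nim products.
6 = 2 + 4 (as XOR of powers of 2).
2 = 2 (as XOR of powers of 2).
Using the standard Nim-product table on single bits:
  2*2 = 3,   2*4 = 8,   2*8 = 12,
  4*4 = 6,   4*8 = 11,  8*8 = 13,
and  1*x = x (identity), k*l = l*k (commutative).
Pairwise Nim products:
  2 * 2 = 3
  4 * 2 = 8
XOR them: 3 XOR 8 = 11.
Result: 6 * 2 = 11 (in Nim).

11


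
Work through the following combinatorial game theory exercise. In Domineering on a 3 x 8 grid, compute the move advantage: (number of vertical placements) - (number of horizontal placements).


Board is 3 x 8 (rows x cols).
Left (vertical) placements: (rows-1) * cols = 2 * 8 = 16
Right (horizontal) placements: rows * (cols-1) = 3 * 7 = 21
Advantage = Left - Right = 16 - 21 = -5

-5


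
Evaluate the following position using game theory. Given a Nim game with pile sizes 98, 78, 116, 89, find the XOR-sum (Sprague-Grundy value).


We need the XOR (exclusive or) of all pile sizes.
After XOR-ing pile 1 (size 98): 0 XOR 98 = 98
After XOR-ing pile 2 (size 78): 98 XOR 78 = 44
After XOR-ing pile 3 (size 116): 44 XOR 116 = 88
After XOR-ing pile 4 (size 89): 88 XOR 89 = 1
The Nim-value of this position is 1.

1


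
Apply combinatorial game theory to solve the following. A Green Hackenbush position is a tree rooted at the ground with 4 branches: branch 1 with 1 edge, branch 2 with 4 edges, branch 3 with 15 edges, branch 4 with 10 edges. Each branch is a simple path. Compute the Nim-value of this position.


The tree has 4 branches from the ground vertex.
In Green Hackenbush, the Nim-value of a simple path of length k is k.
Branch 1: length 1, Nim-value = 1
Branch 2: length 4, Nim-value = 4
Branch 3: length 15, Nim-value = 15
Branch 4: length 10, Nim-value = 10
Total Nim-value = XOR of all branch values:
0 XOR 1 = 1
1 XOR 4 = 5
5 XOR 15 = 10
10 XOR 10 = 0
Nim-value of the tree = 0

0


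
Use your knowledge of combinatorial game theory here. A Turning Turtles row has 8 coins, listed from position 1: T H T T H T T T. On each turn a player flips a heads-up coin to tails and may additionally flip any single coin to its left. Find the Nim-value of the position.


Coins: T H T T H T T T
Key fact: a single head at position k behaves exactly like a Nim heap of size k (turning it to T and optionally flipping a coin at j < k corresponds to moving the heap from k to j, or to 0), and heads combine as a disjunctive sum (two heads at the same place would cancel, matching j XOR j = 0). So the Nim-value is the XOR of the 1-indexed positions of the heads.
Face-up positions (1-indexed): [2, 5]
XOR 0 with 2: 0 XOR 2 = 2
XOR 2 with 5: 2 XOR 5 = 7
Nim-value = 7

7


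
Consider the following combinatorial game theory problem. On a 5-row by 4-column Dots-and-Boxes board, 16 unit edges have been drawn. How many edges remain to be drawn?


Grid: 5 x 4 boxes, i.e. 6 rows and 5 columns of dots.
Horizontal edges: (rows + 1) * cols = 6 * 4 = 24
Vertical edges: rows * (cols + 1) = 5 * 5 = 25
Total edges: 24 + 25 = 49
Edges drawn: 16
Remaining: 49 - 16 = 33

33


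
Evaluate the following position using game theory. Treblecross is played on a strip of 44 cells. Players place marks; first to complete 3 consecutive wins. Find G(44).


Treblecross: place X on empty cells; 3-in-a-row wins.
Playing within two cells of an existing X lets the opponent win at once, so sensible play treats the cells i-2..i+2 around each X as dead. The player left with no safe cell loses, so this is a normal-play take-away game on strips of safe cells.
Placing X at cell i (0-indexed) of a strip of k safe cells leaves independent strips of sizes max(0, i-2) and max(0, k-i-3). Hence G(k) = mex{ G(max(0,i-2)) XOR G(max(0,k-i-3)) : 0 <= i < k }, with G(0) = 0.
G(1): splits (0,0):0^0=0 -> mex({0}) = 1
G(2): splits (0,0):0^0=0 -> mex({0}) = 1
G(3): splits (0,0):0^0=0 -> mex({0}) = 1
G(4): splits (0,1):0^1=1 (0,0):0^0=0 -> mex({0, 1}) = 2
G(5): splits (0,2):0^1=1 (0,1):0^1=1 (0,0):0^0=0 -> mex({0, 1}) = 2
G(6) = mex({1}) = 0
G(7) = mex({0, 1, 2}) = 3
G(8) = mex({0, 1, 2}) = 3
G(9) = mex({0, 2}) = 1
G(10) = mex({0, 2, 3}) = 1
G(11) = mex({0, 3}) = 1
G(12) = mex({1, 3}) = 0
G(13) = mex({0, 1, 2, 3}) = 4
G(14) = mex({0, 1, 2}) = 3
G(15) = mex({0, 1, 2}) = 3
G(16) = mex({0, 1, 2, 4}) = 3
G(17) = mex({0, 1, 3, 4}) = 2
G(18) = mex({0, 1, 3, 4}) = 2
G(19) = mex({0, 1, 3, 5}) = 2
G(20) = mex({0, 1, 2, 3, 5}) = 4
G(21) = mex({0, 1, 2, 3, 5}) = 4
G(22) = mex({1, 2, 6}) = 0
G(23) = mex({0, 1, 2, 3, 4, 6}) = 5
G(24) = mex({0, 1, 2, 3, 4}) = 5
G(25) = mex({0, 1, 3, 4, 7}) = 2
G(26) = mex({0, 1, 3, 4, 5, 7}) = 2
G(27) = mex({0, 1, 3, 5}) = 2
G(28) = mex({0, 1, 2, 5}) = 3
G(29) = mex({0, 1, 2, 4, 5, 6}) = 3
G(30) = mex({1, 2, 4, 6}) = 0
G(31) = mex({0, 1, 2, 3, 4, 6}) = 5
G(32) = mex({1, 2, 3, 4, 7}) = 0
G(33) = mex({0, 3, 7}) = 1
G(34) = mex({0, 2, 3, 5, 7}) = 1
G(35) = mex({0, 2, 3, 5, 6}) = 1
G(36) = mex({0, 1, 2, 5, 6}) = 3
G(37) = mex({0, 1, 2, 4, 5, 6}) = 3
G(38) = mex({0, 1, 2, 4}) = 3
G(39) = mex({0, 1, 2, 3, 4, 7}) = 5
G(40) = mex({0, 1, 2, 3, 4, 5, 7}) = 6
G(41) = mex({0, 1, 2, 3, 5, 7}) = 4
G(42) = mex({0, 1, 2, 3, 5, 6, 7}) = 4
G(43) = mex({0, 2, 3, 5, 6}) = 1
G(44) = mex({1, 2, 3, 4, 5, 6}) = 0
Therefore G(44) = 0.

0


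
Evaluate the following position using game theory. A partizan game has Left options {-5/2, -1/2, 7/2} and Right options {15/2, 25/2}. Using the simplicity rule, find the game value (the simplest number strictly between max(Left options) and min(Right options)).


Left options: {-5/2, -1/2, 7/2}, max = 7/2
Right options: {15/2, 25/2}, min = 15/2
All options are numbers and max(Left) < min(Right), so by the simplicity theorem the value is the simplest (earliest-born) number strictly between 7/2 and 15/2.
Integers 4 through 7 all lie strictly between 7/2 and 15/2.
Among integers, the simplest (lowest birthday = smallest |n|; 0 is born on day 0, +-n on day n) is 4.
No non-integer in the interval can be simpler: if x is a non-integer in the interval, then floor(x) or ceil(x) also lies in the interval (the interval contains an integer), and both are proper prefixes of x's sign expansion, i.e. born earlier. So the game value is 4.
Game value = 4

4


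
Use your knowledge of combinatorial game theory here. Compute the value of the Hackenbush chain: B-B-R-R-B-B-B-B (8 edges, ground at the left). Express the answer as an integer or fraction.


Edges (from ground): B-B-R-R-B-B-B-B
By Berlekamp's sign-expansion rule, a Blue-Red Hackenbush stalk has the value of the surreal number whose sign sequence is the edge sequence with B -> + and R -> -.
Sign sequence: ++--++++
Trace the sign expansion in the surreal number tree, starting from 0:
Edge 1: B (sign +) -> bounds (0, +inf), value = 1
Edge 2: B (sign +) -> bounds (1, +inf), value = 2
Edge 3: R (sign -) -> bounds (1, 2), value = 3/2
Edge 4: R (sign -) -> bounds (1, 3/2), value = 5/4
Edge 5: B (sign +) -> bounds (5/4, 3/2), value = 11/8
Edge 6: B (sign +) -> bounds (11/8, 3/2), value = 23/16
Edge 7: B (sign +) -> bounds (23/16, 3/2), value = 47/32
Edge 8: B (sign +) -> bounds (47/32, 3/2), value = 95/64
Game value = 95/64

95/64


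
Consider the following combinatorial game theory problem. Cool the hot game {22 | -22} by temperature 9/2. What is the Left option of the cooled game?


Original game: {22 | -22} (a switch {a | b} with a > b).
Cooling by t (for t below the temperature (a - b)/2 = 22) taxes each move by t: {a | b} cooled by t is {a - t | b + t}.
Cooling amount: t = 9/2
Cooled Left option: 22 - 9/2 = 35/2
Cooled Right option: -22 + 9/2 = -35/2
Cooled game: {35/2 | -35/2}
Left option = 35/2

35/2


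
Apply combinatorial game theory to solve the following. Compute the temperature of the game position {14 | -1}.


The game is {14 | -1}, a switch {a | b} with numbers a > b.
Cooling {a | b} by t gives {a - t | b + t}, which stops being hot when a - t = b + t, i.e. at t = (a - b)/2. So the temperature of a switch is (a - b)/2.
Temperature = (Left option - Right option) / 2
= (14 - (-1)) / 2
= 15 / 2
= 15/2

15/2


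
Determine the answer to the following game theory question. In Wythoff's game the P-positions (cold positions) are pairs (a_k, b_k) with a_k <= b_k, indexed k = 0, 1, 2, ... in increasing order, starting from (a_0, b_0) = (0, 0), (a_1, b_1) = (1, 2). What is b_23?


By Wythoff's theorem, a_k = floor(k * phi) and b_k = floor(k * phi^2) = a_k + k, where phi = (1 + sqrt(5))/2 is the golden ratio.
phi = (1 + sqrt(5))/2 = 1.618034
phi^2 = phi + 1 = 2.618034
k = 23
k * phi^2 = 23 * 2.618034 = 60.214782
b_23 = floor(k * phi^2) = 60 (check: a_23 + k = 37 + 23 = 60)

60


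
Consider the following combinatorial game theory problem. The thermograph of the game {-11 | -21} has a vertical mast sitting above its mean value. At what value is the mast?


Game = {-11 | -21}, a switch {a | b} with numbers a > b.
Its thermograph has left wall a - t and right wall b + t, which meet at t = (a - b)/2, where both equal (a + b)/2. So the mast (mean value) is at (a + b)/2.
Mean = (-11 + (-21))/2 = -32/2 = -16

-16


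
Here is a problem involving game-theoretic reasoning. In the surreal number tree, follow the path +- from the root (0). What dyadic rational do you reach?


Sign expansion: +-
Rule: track bounds (lo, hi), initially (-inf, +inf). On '+', the current value becomes lo and we move to the simplest number in (value, hi): value + 1 if hi = +inf, otherwise the midpoint (value + hi)/2. On '-', the current value becomes hi and we move to value - 1 if lo = -inf, otherwise the midpoint (lo + value)/2.
Start at 0.
Step 1: sign = +, move right. Bounds: (0, +inf). Value = 1
Step 2: sign = -, move left. Bounds: (0, 1). Value = 1/2
The surreal number with sign expansion +- is 1/2.

1/2


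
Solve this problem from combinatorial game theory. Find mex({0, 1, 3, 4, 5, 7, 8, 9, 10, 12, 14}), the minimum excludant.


Set = {0, 1, 3, 4, 5, 7, 8, 9, 10, 12, 14}
0 is in the set.
1 is in the set.
2 is NOT in the set. This is the mex.
mex = 2

2


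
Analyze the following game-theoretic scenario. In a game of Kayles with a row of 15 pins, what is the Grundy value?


Kayles: a move removes 1 or 2 adjacent pins from a contiguous row.
Removing pins from a row of k leaves two independent rows (a, b) with a + b = k - 1 (one pin) or a + b = k - 2 (two pins); an end removal gives a = 0.
By Sprague-Grundy, G(k) = mex{ G(a) XOR G(b) } over all these splits. G(0) = 0.
G(1): splits (0,0):0^0=0 -> mex({0}) = 1
G(2): splits (0,1):0^1=1 (0,0):0^0=0 -> mex({0, 1}) = 2
G(3): splits (0,2):0^2=2 (1,1):1^1=0 (0,1):0^1=1 -> mex({0, 1, 2}) = 3
G(4): splits (0,3):0^3=3 (1,2):1^2=3 (0,2):0^2=2 (1,1):1^1=0 -> mex({0, 2, 3}) = 1
G(5): splits (0,4):0^1=1 (1,3):1^3=2 (2,2):2^2=0 (0,3):0^3=3 (1,2):1^2=3 -> mex({0, 1, 2, 3}) = 4
G(6) = mex({0, 1, 2, 4}) = 3
G(7) = mex({0, 1, 3, 4, 5}) = 2
G(8) = mex({0, 2, 3, 5, 6}) = 1
G(9) = mex({0, 1, 2, 3, 6, 7}) = 4
G(10) = mex({0, 1, 3, 4, 5, 7}) = 2
G(11) = mex({0, 1, 2, 3, 4, 5}) = 6
G(12) = mex({0, 1, 2, 3, 5, 6, 7}) = 4
G(13) = mex({0, 2, 3, 4, 6, 7}) = 1
G(14) = mex({0, 1, 4, 5, 6, 7}) = 2
G(15) = mex({0, 1, 2, 3, 4, 5, 6}) = 7
Therefore G(15) = 7.

7


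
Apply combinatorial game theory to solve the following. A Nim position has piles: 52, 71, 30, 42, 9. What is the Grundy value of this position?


We need the XOR (exclusive or) of all pile sizes.
After XOR-ing pile 1 (size 52): 0 XOR 52 = 52
After XOR-ing pile 2 (size 71): 52 XOR 71 = 115
After XOR-ing pile 3 (size 30): 115 XOR 30 = 109
After XOR-ing pile 4 (size 42): 109 XOR 42 = 71
After XOR-ing pile 5 (size 9): 71 XOR 9 = 78
The Nim-value of this position is 78.

78


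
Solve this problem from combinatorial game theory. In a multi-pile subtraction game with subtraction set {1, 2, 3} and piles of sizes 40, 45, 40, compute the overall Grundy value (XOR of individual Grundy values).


Subtraction set: {1, 2, 3}
For this subtraction set, G(n) = n mod 4 (period = max + 1 = 4).
Pile 1 (size 40): G(40) = 40 mod 4 = 0
Pile 2 (size 45): G(45) = 45 mod 4 = 1
Pile 3 (size 40): G(40) = 40 mod 4 = 0
Total Grundy value = XOR of all: 0 XOR 1 XOR 0 = 1

1


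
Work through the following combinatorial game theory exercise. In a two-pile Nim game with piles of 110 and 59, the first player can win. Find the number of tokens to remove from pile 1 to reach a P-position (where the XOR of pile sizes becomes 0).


Piles: 110 and 59
Current XOR: 110 XOR 59 = 85 (non-zero, so this is an N-position).
To make the XOR zero, we need to find a move that balances the piles.
For pile 1 (size 110): target = 110 XOR 85 = 59
We reduce pile 1 from 110 to 59.
Tokens removed: 110 - 59 = 51
Verification: 59 XOR 59 = 0

51


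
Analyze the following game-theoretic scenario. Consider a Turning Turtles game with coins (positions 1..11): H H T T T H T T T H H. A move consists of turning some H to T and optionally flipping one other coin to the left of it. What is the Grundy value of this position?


Coins: H H T T T H T T T H H
Key fact: a single head at position k behaves exactly like a Nim heap of size k (turning it to T and optionally flipping a coin at j < k corresponds to moving the heap from k to j, or to 0), and heads combine as a disjunctive sum (two heads at the same place would cancel, matching j XOR j = 0). So the Nim-value is the XOR of the 1-indexed positions of the heads.
Face-up positions (1-indexed): [1, 2, 6, 10, 11]
XOR 0 with 1: 0 XOR 1 = 1
XOR 1 with 2: 1 XOR 2 = 3
XOR 3 with 6: 3 XOR 6 = 5
XOR 5 with 10: 5 XOR 10 = 15
XOR 15 with 11: 15 XOR 11 = 4
Nim-value = 4

4


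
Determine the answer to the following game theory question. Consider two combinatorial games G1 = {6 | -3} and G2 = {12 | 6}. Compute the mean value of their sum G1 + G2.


G1 = {6 | -3}, G2 = {12 | 6}
Each is a switch {a | b} with numbers a > b; its mean value is (a + b)/2, and mean value is additive over game sums: m(G1 + G2) = m(G1) + m(G2).
Mean of G1 = (6 + (-3))/2 = 3/2 = 3/2
Mean of G2 = (12 + (6))/2 = 18/2 = 9
Mean of G1 + G2 = 3/2 + 9 = 21/2

21/2


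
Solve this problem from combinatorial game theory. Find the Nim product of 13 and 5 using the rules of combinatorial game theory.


Nim multiplication is bilinear over XOR: (u XOR v) * w = (u*w) XOR (v*w).
So we split each operand into its bit components and XOR the pairwise Nim products.
13 = 1 + 4 + 8 (as XOR of powers of 2).
5 = 1 + 4 (as XOR of powers of 2).
Using the standard Nim-product table on single bits:
  2*2 = 3,   2*4 = 8,   2*8 = 12,
  4*4 = 6,   4*8 = 11,  8*8 = 13,
and  1*x = x (identity), k*l = l*k (commutative).
Pairwise Nim products:
  1 * 1 = 1
  1 * 4 = 4
  4 * 1 = 4
  4 * 4 = 6
  8 * 1 = 8
  8 * 4 = 11
XOR them: 1 XOR 4 XOR 4 XOR 6 XOR 8 XOR 11 = 4.
Result: 13 * 5 = 4 (in Nim).

4


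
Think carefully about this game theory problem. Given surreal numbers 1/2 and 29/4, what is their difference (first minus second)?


x = 1/2, y = 29/4
Converting to common denominator: 4
x = 2/4, y = 29/4
x - y = 1/2 - 29/4 = -27/4

-27/4


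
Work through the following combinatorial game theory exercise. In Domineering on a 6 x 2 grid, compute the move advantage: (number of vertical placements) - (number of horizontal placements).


Board is 6 x 2 (rows x cols).
Left (vertical) placements: (rows-1) * cols = 5 * 2 = 10
Right (horizontal) placements: rows * (cols-1) = 6 * 1 = 6
Advantage = Left - Right = 10 - 6 = 4

4


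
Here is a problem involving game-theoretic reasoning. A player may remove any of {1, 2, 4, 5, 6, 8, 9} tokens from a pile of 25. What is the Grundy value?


The subtraction set is S = {1, 2, 4, 5, 6, 8, 9}.
G(k) = mex{ G(k - s) : s in S, s <= k }. We compute iteratively: G(0) = 0.
G(1) = mex({0}) = 1
G(2) = mex({0, 1}) = 2
G(3) = mex({1, 2}) = 0
G(4) = mex({0, 2}) = 1
G(5) = mex({0, 1}) = 2
G(6) = mex({0, 1, 2}) = 3
G(7) = mex({0, 1, 2, 3}) = 4
G(8) = mex({0, 1, 2, 3, 4}) = 5
G(9) = mex({0, 1, 2, 4, 5}) = 3
G(10) = mex({1, 2, 3, 5}) = 0
G(11) = mex({0, 2, 3, 4}) = 1
G(12) = mex({0, 1, 3, 4, 5}) = 2
G(13) = mex({1, 2, 3, 4, 5}) = 0
G(14) = mex({0, 2, 3, 5}) = 1
G(15) = mex({0, 1, 3, 4}) = 2
G(16) = mex({0, 1, 2, 4, 5}) = 3
G(17) = mex({0, 1, 2, 3, 5}) = 4
G(18) = mex({0, 1, 2, 3, 4}) = 5
Observe that G(10)..G(18) = 0, 1, 2, 0, 1, 2, 3, 4, 5 repeats G(0)..G(8) = 0, 1, 2, 0, 1, 2, 3, 4, 5.
For k >= max(S) = 9, G(k) is determined by the previous 9 values G(k-9)..G(k-1); a window of 9 consecutive values has recurred shifted by 10, so by induction G(k + 10) = G(k) for all k >= 0: the sequence is periodic from the start with period 10.
One period: G(0..9) = 0, 1, 2, 0, 1, 2, 3, 4, 5, 3.
25 mod 10 = 5, so G(25) = G(5) = 2.

2


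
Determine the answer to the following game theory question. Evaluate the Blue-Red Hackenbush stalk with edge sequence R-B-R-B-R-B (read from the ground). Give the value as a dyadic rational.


Edges (from ground): R-B-R-B-R-B
By Berlekamp's sign-expansion rule, a Blue-Red Hackenbush stalk has the value of the surreal number whose sign sequence is the edge sequence with B -> + and R -> -.
Sign sequence: -+-+-+
Trace the sign expansion in the surreal number tree, starting from 0:
Edge 1: R (sign -) -> bounds (-inf, 0), value = -1
Edge 2: B (sign +) -> bounds (-1, 0), value = -1/2
Edge 3: R (sign -) -> bounds (-1, -1/2), value = -3/4
Edge 4: B (sign +) -> bounds (-3/4, -1/2), value = -5/8
Edge 5: R (sign -) -> bounds (-3/4, -5/8), value = -11/16
Edge 6: B (sign +) -> bounds (-11/16, -5/8), value = -21/32
Game value = -21/32

-21/32


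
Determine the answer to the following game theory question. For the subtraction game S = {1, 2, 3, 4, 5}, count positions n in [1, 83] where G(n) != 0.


Subtraction set S = {1, 2, 3, 4, 5}, so G(n) = n mod 6.
G(n) = 0 when n is a multiple of 6.
Multiples of 6 in [1, 83]: 13
N-positions (nonzero Grundy) = 83 - 13 = 70

70


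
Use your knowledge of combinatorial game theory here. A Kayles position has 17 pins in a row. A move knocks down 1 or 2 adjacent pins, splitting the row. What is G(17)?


Kayles: a move removes 1 or 2 adjacent pins from a contiguous row.
Removing pins from a row of k leaves two independent rows (a, b) with a + b = k - 1 (one pin) or a + b = k - 2 (two pins); an end removal gives a = 0.
By Sprague-Grundy, G(k) = mex{ G(a) XOR G(b) } over all these splits. G(0) = 0.
G(1): splits (0,0):0^0=0 -> mex({0}) = 1
G(2): splits (0,1):0^1=1 (0,0):0^0=0 -> mex({0, 1}) = 2
G(3): splits (0,2):0^2=2 (1,1):1^1=0 (0,1):0^1=1 -> mex({0, 1, 2}) = 3
G(4): splits (0,3):0^3=3 (1,2):1^2=3 (0,2):0^2=2 (1,1):1^1=0 -> mex({0, 2, 3}) = 1
G(5): splits (0,4):0^1=1 (1,3):1^3=2 (2,2):2^2=0 (0,3):0^3=3 (1,2):1^2=3 -> mex({0, 1, 2, 3}) = 4
G(6) = mex({0, 1, 2, 4}) = 3
G(7) = mex({0, 1, 3, 4, 5}) = 2
G(8) = mex({0, 2, 3, 5, 6}) = 1
G(9) = mex({0, 1, 2, 3, 6, 7}) = 4
G(10) = mex({0, 1, 3, 4, 5, 7}) = 2
G(11) = mex({0, 1, 2, 3, 4, 5}) = 6
G(12) = mex({0, 1, 2, 3, 5, 6, 7}) = 4
G(13) = mex({0, 2, 3, 4, 6, 7}) = 1
G(14) = mex({0, 1, 4, 5, 6, 7}) = 2
G(15) = mex({0, 1, 2, 3, 4, 5, 6}) = 7
G(16) = mex({0, 2, 3, 5, 6, 7}) = 1
G(17) = mex({0, 1, 2, 3, 5, 6, 7}) = 4
Therefore G(17) = 4.

4


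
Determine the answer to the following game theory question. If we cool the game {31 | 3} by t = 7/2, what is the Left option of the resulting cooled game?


Original game: {31 | 3} (a switch {a | b} with a > b).
Cooling by t (for t below the temperature (a - b)/2 = 14) taxes each move by t: {a | b} cooled by t is {a - t | b + t}.
Cooling amount: t = 7/2
Cooled Left option: 31 - 7/2 = 55/2
Cooled Right option: 3 + 7/2 = 13/2
Cooled game: {55/2 | 13/2}
Left option = 55/2

55/2


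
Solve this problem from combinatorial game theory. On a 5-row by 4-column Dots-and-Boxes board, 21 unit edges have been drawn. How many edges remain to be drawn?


Grid: 5 x 4 boxes, i.e. 6 rows and 5 columns of dots.
Horizontal edges: (rows + 1) * cols = 6 * 4 = 24
Vertical edges: rows * (cols + 1) = 5 * 5 = 25
Total edges: 24 + 25 = 49
Edges drawn: 21
Remaining: 49 - 21 = 28

28


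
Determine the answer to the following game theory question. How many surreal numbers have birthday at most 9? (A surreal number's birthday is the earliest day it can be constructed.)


Day 0: {|} = 0 is born. Count = 1.
Day n: the number of surreal numbers born by day n is 2^(n+1) - 1.
By day 0: 2^1 - 1 = 1
By day 1: 2^2 - 1 = 3
By day 2: 2^3 - 1 = 7
By day 3: 2^4 - 1 = 15
By day 4: 2^5 - 1 = 31
By day 5: 2^6 - 1 = 63
By day 6: 2^7 - 1 = 127
By day 7: 2^8 - 1 = 255
By day 8: 2^9 - 1 = 511
By day 9: 2^10 - 1 = 1023
By day 9: 1023 surreal numbers.

1023


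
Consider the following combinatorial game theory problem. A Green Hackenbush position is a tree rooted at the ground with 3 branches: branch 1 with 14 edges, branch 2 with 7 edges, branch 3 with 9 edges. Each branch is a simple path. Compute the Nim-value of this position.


The tree has 3 branches from the ground vertex.
In Green Hackenbush, the Nim-value of a simple path of length k is k.
Branch 1: length 14, Nim-value = 14
Branch 2: length 7, Nim-value = 7
Branch 3: length 9, Nim-value = 9
Total Nim-value = XOR of all branch values:
0 XOR 14 = 14
14 XOR 7 = 9
9 XOR 9 = 0
Nim-value of the tree = 0

0
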